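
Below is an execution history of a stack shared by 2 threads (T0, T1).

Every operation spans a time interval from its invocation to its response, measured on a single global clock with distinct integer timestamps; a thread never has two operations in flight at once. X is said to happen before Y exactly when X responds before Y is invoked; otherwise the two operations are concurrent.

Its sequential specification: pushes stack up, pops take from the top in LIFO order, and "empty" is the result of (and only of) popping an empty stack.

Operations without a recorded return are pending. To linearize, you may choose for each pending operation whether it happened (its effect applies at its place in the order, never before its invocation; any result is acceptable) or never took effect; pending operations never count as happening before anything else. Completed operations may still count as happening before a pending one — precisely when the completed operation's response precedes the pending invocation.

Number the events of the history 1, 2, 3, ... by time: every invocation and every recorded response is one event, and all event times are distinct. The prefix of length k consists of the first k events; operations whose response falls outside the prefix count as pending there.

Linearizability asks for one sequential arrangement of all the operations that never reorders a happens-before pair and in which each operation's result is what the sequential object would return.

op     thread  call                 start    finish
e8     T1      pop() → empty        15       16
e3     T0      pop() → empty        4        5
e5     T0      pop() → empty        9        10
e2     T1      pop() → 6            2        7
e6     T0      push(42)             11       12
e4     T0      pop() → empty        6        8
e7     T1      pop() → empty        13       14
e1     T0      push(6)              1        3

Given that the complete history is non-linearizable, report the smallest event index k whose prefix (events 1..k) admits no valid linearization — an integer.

events 1..13 are linearizable, e.g. via e1, e2, e3, e4, e5, e6:
step 1: e1 push(6) — stack <6>
step 2: e2 pop() → 6 — stack <>
step 3: e3 pop() → empty — stack <>
step 4: e4 pop() → empty — stack <>
step 5: e5 pop() → empty — stack <>
step 6: e6 push(42) — stack <42>
event 14 — e7's response, time 14 — after it, nothing linearizes
for example e1, e2, e3, e4, e5, e6, e7 fails at step 7: e7 pop() → empty is not legal there
for example e1, e3, e2, e4, e5, e6, e7 fails at step 2: e3 pop() → empty is not legal there

14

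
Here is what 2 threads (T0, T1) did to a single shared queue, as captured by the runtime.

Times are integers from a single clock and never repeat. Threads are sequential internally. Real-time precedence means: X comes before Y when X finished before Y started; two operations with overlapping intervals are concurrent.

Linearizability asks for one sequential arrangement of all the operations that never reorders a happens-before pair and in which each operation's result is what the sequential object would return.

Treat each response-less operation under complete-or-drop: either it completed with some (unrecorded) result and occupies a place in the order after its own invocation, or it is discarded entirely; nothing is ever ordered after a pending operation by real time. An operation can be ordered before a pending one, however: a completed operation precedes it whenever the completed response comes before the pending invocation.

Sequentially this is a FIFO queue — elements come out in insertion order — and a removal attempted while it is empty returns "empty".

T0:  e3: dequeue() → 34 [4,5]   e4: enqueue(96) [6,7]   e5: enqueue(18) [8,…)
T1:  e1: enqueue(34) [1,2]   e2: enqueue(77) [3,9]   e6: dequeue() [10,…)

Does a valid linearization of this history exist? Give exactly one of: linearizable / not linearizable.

linearizable

a witness: e1, e2, e3, e4
1. e1 enqueue(34), leaving queue <34>
2. e2 enqueue(77), leaving queue <34,77>
3. e3 dequeue() → 34, leaving queue <77>
4. e4 enqueue(96), leaving queue <77,96>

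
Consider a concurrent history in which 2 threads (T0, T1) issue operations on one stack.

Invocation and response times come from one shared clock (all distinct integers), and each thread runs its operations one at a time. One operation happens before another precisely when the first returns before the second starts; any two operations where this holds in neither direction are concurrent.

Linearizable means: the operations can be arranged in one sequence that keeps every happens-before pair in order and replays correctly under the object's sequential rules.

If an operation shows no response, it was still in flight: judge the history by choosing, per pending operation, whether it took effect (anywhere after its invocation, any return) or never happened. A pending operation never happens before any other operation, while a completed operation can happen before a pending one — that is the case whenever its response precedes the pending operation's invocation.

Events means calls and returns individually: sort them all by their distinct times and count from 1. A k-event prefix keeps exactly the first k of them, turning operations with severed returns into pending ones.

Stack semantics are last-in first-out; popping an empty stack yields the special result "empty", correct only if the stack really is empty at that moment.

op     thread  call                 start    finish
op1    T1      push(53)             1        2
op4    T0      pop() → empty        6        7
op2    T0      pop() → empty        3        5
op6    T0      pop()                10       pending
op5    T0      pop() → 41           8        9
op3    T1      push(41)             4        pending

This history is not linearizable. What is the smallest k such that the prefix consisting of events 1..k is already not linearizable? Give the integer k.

5

events 1..4 are still linearizable — one witness is op1:
after step 1 (op1 push(53)): stack <53>
include event 5 — op2 responding at 5 — and every candidate order breaks
completion choices over the 1 pending operation (op3) were checked; none helps
e.g. op1, op2 (pending dropped): illegal at step 2, since op2 pop() → empty cannot apply there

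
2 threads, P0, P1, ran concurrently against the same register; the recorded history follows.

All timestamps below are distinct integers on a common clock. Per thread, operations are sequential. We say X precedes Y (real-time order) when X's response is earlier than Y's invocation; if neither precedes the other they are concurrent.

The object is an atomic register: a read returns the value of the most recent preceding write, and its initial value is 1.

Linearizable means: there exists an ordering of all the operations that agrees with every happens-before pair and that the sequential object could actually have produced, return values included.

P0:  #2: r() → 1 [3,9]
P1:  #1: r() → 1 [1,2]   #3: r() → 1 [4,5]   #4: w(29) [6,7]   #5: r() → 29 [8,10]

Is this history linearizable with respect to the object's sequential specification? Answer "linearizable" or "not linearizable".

linearizable

one valid linearization: #1, #2, #3, #4, #5
1. #1 r() → 1, leaving value 1
2. #2 r() → 1, leaving value 1
3. #3 r() → 1, leaving value 1
4. #4 w(29), leaving value 29
5. #5 r() → 29, leaving value 29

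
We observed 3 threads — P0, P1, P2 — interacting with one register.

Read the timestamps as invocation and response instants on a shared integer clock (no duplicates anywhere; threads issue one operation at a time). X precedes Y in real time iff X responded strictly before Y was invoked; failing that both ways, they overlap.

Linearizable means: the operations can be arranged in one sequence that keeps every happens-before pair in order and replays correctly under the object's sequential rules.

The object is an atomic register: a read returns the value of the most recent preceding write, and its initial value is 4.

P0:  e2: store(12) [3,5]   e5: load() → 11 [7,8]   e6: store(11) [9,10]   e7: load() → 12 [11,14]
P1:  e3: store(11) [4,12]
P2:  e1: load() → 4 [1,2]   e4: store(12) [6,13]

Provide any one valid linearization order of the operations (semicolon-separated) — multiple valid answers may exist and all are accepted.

e1; e2; e3; e5; e6; e4; e7

step 1: e1 load() → 4 — value 4
step 2: e2 store(12) — value 12
step 3: e3 store(11) — value 11
step 4: e5 load() → 11 — value 11
step 5: e6 store(11) — value 11
step 6: e4 store(12) — value 12
step 7: e7 load() → 12 — value 12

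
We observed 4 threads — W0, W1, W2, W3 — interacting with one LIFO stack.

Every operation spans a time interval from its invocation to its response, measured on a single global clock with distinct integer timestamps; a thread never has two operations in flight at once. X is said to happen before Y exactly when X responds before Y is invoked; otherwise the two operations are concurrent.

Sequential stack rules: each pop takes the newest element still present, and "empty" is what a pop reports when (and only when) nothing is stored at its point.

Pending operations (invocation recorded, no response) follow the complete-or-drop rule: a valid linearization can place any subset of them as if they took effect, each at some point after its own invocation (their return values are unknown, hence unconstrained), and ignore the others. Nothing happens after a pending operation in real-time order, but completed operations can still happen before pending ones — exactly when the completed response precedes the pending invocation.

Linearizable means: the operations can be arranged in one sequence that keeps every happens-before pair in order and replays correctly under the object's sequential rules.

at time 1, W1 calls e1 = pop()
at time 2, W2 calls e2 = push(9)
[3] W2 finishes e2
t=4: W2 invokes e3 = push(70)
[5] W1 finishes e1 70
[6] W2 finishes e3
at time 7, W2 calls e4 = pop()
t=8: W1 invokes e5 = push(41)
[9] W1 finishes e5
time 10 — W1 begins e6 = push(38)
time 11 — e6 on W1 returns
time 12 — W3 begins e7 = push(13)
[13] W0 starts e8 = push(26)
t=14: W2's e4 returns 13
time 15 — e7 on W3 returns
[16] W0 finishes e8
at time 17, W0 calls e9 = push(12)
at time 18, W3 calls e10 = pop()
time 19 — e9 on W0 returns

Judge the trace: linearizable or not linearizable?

a witness: e2, e3, e1, e5, e6, e7, e4, e8, e9
after step 1 (e2 push(9)): stack <9>
after step 2 (e3 push(70)): stack <9,70>
after step 3 (e1 pop() → 70): stack <9>
after step 4 (e5 push(41)): stack <9,41>
after step 5 (e6 push(38)): stack <9,41,38>
after step 6 (e7 push(13)): stack <9,41,38,13>
after step 7 (e4 pop() → 13): stack <9,41,38>
after step 8 (e8 push(26)): stack <9,41,38,26>
after step 9 (e9 push(12)): stack <9,41,38,26,12>

linearizable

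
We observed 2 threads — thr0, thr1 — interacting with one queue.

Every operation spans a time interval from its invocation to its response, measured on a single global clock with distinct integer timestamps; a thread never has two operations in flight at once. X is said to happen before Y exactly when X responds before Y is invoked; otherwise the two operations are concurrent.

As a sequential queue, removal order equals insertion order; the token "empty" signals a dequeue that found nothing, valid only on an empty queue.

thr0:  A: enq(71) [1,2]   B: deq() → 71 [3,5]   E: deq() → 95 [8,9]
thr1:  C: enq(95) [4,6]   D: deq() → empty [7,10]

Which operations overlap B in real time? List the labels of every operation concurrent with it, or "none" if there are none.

overlap test against B [3,5]: concurrent iff the interval meets 3..5
A [1,2]: before
C [4,6]: concurrent
D [7,10]: after
E [8,9]: after

C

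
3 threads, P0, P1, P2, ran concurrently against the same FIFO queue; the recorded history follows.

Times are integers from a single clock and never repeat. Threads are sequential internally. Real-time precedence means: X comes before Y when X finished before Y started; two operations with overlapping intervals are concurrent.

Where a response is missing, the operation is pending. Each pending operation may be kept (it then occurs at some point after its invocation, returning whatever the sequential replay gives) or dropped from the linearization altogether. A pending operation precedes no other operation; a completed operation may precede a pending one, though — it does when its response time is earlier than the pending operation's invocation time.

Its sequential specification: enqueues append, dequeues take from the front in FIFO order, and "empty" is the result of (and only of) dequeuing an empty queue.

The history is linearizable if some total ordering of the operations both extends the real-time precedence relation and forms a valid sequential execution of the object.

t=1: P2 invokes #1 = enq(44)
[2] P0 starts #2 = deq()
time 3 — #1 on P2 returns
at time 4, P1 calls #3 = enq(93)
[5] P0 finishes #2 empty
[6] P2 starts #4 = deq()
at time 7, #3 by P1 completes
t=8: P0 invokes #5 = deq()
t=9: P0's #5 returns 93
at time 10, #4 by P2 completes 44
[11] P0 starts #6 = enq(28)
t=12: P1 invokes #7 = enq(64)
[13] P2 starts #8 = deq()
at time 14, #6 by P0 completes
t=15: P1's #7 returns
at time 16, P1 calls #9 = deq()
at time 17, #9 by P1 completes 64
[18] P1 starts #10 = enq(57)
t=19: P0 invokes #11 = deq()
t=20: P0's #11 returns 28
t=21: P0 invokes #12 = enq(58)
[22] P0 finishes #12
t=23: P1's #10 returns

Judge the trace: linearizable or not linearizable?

linearizable

witness order: #2, #1, #3, #4, #5, #7, #6, #9, #10, #11, #8, #12
1. #2 deq() → empty, leaving queue <>
2. #1 enq(44), leaving queue <44>
3. #3 enq(93), leaving queue <44,93>
4. #4 deq() → 44, leaving queue <93>
5. #5 deq() → 93, leaving queue <>
6. #7 enq(64), leaving queue <64>
7. #6 enq(28), leaving queue <64,28>
8. #9 deq() → 64, leaving queue <28>
9. #10 enq(57), leaving queue <28,57>
10. #11 deq() → 28, leaving queue <57>
11. #8 deq() (pending, included), leaving queue <>
12. #12 enq(58), leaving queue <58>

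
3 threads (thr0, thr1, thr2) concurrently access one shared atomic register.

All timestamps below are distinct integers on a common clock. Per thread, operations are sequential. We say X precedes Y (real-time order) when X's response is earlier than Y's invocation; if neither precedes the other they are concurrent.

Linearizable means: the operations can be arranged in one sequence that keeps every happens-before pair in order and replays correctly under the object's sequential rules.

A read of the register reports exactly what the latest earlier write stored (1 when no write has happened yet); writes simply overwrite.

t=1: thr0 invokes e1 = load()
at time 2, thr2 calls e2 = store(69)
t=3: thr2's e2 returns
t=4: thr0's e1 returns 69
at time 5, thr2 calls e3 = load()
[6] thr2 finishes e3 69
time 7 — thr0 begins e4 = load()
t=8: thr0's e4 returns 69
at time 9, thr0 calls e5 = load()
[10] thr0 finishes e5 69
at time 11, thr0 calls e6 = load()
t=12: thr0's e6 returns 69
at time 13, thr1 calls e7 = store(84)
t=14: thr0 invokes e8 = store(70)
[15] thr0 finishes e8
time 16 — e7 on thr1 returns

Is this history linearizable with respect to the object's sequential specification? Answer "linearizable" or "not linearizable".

linearizable

a witness: e2, e1, e3, e4, e5, e6, e7, e8
step 1: e2 store(69) — value 69
step 2: e1 load() → 69 — value 69
step 3: e3 load() → 69 — value 69
step 4: e4 load() → 69 — value 69
step 5: e5 load() → 69 — value 69
step 6: e6 load() → 69 — value 69
step 7: e7 store(84) — value 84
step 8: e8 store(70) — value 70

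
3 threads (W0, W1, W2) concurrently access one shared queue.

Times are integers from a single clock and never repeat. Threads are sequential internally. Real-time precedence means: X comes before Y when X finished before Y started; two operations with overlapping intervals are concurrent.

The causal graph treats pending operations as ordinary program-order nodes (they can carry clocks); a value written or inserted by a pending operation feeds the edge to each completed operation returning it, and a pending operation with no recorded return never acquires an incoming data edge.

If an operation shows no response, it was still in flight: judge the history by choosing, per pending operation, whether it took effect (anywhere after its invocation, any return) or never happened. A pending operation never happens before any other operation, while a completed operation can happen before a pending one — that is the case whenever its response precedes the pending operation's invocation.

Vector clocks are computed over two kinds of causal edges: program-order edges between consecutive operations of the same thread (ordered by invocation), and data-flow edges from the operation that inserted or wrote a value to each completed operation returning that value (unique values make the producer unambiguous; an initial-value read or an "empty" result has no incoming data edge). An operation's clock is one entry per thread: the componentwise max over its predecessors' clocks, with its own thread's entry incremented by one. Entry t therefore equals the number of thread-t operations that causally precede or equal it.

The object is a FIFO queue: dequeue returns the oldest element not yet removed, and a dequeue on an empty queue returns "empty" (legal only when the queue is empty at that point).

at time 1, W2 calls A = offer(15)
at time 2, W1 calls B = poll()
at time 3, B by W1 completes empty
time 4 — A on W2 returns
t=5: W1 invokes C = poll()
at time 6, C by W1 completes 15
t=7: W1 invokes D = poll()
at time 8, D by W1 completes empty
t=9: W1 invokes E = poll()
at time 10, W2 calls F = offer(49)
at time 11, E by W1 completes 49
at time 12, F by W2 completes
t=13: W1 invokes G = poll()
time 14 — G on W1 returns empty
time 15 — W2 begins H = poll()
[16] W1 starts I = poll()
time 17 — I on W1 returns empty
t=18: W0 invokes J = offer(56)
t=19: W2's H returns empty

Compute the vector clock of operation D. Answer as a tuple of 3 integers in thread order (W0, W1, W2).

(0, 3, 1)

A, invoked 1, has no incoming edges; only W2's bump applies → (0, 0, 1)
B, invoked 2, has no incoming edges; only W1's bump applies → (0, 1, 0)
J, invoked 18, has no incoming edges; only W0's bump applies → (1, 0, 0)
F (invocation 10): componentwise max over VC(A)=(0, 0, 1), +1 at W2, giving (0, 0, 2)
H (invocation 15): componentwise max over VC(F)=(0, 0, 2), +1 at W2, giving (0, 0, 3)
C (invocation 5): componentwise max over VC(A)=(0, 0, 1), VC(B)=(0, 1, 0), +1 at W1, giving (0, 2, 1)
D (invocation 7): componentwise max over VC(C)=(0, 2, 1), +1 at W1, giving (0, 3, 1)
E (invocation 9): componentwise max over VC(D)=(0, 3, 1), VC(F)=(0, 0, 2), +1 at W1, giving (0, 4, 2)
G (invocation 13): componentwise max over VC(E)=(0, 4, 2), +1 at W1, giving (0, 5, 2)
I (invocation 16): componentwise max over VC(G)=(0, 5, 2), +1 at W1, giving (0, 6, 2)
target: VC(D) = (0, 3, 1)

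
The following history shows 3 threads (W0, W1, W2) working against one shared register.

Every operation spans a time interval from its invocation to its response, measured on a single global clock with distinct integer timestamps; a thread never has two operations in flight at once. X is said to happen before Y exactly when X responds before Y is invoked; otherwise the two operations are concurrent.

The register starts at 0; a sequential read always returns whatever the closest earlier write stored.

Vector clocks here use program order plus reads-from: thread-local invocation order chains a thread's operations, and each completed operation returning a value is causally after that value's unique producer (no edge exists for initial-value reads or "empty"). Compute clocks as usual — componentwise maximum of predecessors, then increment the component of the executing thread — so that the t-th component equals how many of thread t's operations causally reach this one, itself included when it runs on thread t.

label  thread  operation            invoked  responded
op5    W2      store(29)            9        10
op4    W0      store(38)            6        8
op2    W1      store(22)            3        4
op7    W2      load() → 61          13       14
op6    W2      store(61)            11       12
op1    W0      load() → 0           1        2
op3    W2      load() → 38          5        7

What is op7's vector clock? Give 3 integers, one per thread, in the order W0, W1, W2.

op2 (invocation 3): nothing precedes it; W1's component alone gives (0, 1, 0)
op1 (invocation 1): nothing precedes it; W0's component alone gives (1, 0, 0)
invoked at 6, op4 merges VC(op1)=(1, 0, 0) and bumps W0's slot → (2, 0, 0)
invoked at 5, op3 merges VC(op4)=(2, 0, 0) and bumps W2's slot → (2, 0, 1)
invoked at 9, op5 merges VC(op3)=(2, 0, 1) and bumps W2's slot → (2, 0, 2)
invoked at 11, op6 merges VC(op5)=(2, 0, 2) and bumps W2's slot → (2, 0, 3)
invoked at 13, op7 merges VC(op6)=(2, 0, 3) and bumps W2's slot → (2, 0, 4)
target: VC(op7) = (2, 0, 4)

(2, 0, 4)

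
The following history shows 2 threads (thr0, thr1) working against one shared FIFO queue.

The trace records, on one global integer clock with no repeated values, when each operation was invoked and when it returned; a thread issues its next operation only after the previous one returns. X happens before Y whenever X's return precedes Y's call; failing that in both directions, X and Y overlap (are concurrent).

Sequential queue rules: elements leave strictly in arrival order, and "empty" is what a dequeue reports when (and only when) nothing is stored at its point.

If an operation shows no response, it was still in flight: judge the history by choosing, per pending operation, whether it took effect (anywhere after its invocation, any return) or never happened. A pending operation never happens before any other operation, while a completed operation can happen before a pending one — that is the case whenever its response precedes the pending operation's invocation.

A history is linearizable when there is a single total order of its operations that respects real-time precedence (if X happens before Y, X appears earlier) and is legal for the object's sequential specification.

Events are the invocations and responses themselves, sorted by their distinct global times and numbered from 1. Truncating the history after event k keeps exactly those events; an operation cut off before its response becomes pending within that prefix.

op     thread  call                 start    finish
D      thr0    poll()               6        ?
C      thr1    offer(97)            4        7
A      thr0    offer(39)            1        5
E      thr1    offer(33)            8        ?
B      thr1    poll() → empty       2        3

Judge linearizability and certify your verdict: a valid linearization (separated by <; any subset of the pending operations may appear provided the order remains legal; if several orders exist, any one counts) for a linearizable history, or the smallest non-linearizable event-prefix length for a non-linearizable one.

1. B poll() → empty, leaving queue <>
2. A offer(39), leaving queue <39>
3. C offer(97), leaving queue <39,97>

linearizable — witness: B < A < C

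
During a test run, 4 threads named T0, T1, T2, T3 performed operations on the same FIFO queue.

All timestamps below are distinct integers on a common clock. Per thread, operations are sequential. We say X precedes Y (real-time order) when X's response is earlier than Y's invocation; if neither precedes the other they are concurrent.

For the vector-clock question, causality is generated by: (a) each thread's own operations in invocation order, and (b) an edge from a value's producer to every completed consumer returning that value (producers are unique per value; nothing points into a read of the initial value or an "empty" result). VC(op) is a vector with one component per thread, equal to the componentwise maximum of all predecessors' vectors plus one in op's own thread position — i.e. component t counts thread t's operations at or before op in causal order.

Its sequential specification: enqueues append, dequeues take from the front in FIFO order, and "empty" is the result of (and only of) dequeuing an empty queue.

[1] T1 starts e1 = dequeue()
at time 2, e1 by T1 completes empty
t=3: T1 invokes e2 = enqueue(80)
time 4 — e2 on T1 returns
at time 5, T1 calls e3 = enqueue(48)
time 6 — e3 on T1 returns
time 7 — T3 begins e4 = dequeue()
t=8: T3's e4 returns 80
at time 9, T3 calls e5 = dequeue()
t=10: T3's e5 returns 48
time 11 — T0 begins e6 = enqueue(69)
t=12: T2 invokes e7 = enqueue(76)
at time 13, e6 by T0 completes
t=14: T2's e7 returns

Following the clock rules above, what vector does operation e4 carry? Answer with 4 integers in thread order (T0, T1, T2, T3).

(0, 2, 0, 1)

VC(e7, invoked at 12): no causal predecessors; +1 on T2 → (0, 0, 1, 0)
VC(e1, invoked at 1): no causal predecessors; +1 on T1 → (0, 1, 0, 0)
VC(e6, invoked at 11): no causal predecessors; +1 on T0 → (1, 0, 0, 0)
VC(e2, invoked at 3): max of VC(e1)=(0, 1, 0, 0), then +1 on thread T1 → (0, 2, 0, 0)
VC(e4, invoked at 7): max of VC(e2)=(0, 2, 0, 0), then +1 on thread T3 → (0, 2, 0, 1)
VC(e3, invoked at 5): max of VC(e2)=(0, 2, 0, 0), then +1 on thread T1 → (0, 3, 0, 0)
VC(e5, invoked at 9): max of VC(e3)=(0, 3, 0, 0), VC(e4)=(0, 2, 0, 1), then +1 on thread T3 → (0, 3, 0, 2)
target: VC(e4) = (0, 2, 0, 1)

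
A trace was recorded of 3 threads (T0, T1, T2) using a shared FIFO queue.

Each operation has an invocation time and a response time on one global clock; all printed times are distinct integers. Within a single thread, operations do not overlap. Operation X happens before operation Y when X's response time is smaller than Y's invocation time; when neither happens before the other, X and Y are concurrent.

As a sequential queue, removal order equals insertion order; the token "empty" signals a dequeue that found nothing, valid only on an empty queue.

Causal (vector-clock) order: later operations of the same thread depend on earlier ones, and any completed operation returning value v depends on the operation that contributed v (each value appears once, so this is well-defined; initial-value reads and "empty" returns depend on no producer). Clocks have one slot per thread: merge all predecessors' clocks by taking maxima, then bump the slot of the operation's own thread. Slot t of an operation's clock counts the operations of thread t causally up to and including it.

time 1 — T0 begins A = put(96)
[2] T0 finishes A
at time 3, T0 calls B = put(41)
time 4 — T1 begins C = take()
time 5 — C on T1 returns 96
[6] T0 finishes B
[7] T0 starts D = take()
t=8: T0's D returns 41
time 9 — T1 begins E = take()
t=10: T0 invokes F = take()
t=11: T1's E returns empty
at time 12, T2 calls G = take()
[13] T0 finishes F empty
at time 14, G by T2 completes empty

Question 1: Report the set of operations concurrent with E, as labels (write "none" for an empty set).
E spans [9,11]: anything still running between times 9 and 11 counts as concurrent
A [1,2]: before
B [3,6]: before
C [4,5]: before
D [7,8]: before
F [10,13]: concurrent
G [12,14]: after

F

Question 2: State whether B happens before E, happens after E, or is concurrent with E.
B spans [3,6], E spans [9,11]
resp(B)=6 < inv(E)=9

before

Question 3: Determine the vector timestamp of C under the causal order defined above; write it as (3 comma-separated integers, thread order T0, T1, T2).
G (invocation 12): nothing precedes it; T2's component alone gives (0, 0, 1)
A (invocation 1): nothing precedes it; T0's component alone gives (1, 0, 0)
invoked at 4, C merges VC(A)=(1, 0, 0) and bumps T1's slot → (1, 1, 0)
invoked at 3, B merges VC(A)=(1, 0, 0) and bumps T0's slot → (2, 0, 0)
invoked at 9, E merges VC(C)=(1, 1, 0) and bumps T1's slot → (1, 2, 0)
invoked at 7, D merges VC(B)=(2, 0, 0) and bumps T0's slot → (3, 0, 0)
invoked at 10, F merges VC(D)=(3, 0, 0) and bumps T0's slot → (4, 0, 0)
target: VC(C) = (1, 1, 0)

(1, 1, 0)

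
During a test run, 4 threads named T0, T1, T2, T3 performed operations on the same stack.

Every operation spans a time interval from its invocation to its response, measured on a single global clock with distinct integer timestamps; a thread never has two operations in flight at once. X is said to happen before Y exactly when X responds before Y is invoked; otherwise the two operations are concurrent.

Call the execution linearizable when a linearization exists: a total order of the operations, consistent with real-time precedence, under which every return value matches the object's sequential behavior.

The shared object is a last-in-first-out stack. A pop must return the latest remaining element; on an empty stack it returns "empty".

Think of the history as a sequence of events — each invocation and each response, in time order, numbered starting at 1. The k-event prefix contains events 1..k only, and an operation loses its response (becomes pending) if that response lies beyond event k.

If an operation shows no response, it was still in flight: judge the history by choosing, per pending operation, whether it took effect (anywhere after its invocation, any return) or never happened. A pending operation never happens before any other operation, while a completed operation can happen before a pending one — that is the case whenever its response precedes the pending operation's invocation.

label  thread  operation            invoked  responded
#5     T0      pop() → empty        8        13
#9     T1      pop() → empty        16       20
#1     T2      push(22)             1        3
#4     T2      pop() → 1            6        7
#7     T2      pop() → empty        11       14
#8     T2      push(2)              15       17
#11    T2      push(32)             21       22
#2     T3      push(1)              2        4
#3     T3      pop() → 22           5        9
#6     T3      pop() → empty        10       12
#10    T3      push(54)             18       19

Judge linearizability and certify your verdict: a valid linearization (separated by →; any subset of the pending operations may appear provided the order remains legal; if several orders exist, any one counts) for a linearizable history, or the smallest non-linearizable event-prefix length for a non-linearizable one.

1. #1 push(22), leaving stack <22>
2. #2 push(1), leaving stack <22,1>
3. #4 pop() → 1, leaving stack <22>
4. #3 pop() → 22, leaving stack <>
5. #5 pop() → empty, leaving stack <>
6. #6 pop() → empty, leaving stack <>
7. #7 pop() → empty, leaving stack <>
8. #9 pop() → empty, leaving stack <>
9. #8 push(2), leaving stack <2>
10. #10 push(54), leaving stack <2,54>
11. #11 push(32), leaving stack <2,54,32>

linearizable — witness: #1 → #2 → #4 → #3 → #5 → #6 → #7 → #9 → #8 → #10 → #11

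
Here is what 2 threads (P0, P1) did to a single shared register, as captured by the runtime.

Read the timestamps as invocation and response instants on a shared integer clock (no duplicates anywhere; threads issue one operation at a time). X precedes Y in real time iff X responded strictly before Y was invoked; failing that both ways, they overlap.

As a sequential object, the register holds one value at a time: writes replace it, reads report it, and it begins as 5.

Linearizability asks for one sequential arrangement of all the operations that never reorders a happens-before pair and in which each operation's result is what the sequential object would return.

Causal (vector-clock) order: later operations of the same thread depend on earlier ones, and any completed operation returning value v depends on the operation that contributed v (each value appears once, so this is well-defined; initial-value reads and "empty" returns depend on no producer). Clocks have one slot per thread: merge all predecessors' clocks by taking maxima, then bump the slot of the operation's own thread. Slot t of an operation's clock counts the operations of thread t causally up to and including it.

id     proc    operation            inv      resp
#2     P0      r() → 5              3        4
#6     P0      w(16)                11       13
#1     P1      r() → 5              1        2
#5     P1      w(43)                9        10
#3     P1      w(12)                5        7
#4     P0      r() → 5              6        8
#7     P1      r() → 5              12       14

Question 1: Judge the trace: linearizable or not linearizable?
not linearizable

already the first 14 events (up to #7's response at time 14) admit no linearization; the first 13 still do
4 orders of the 7 completed register ops respect real time; none is legal
take #1, #2, #3, #4, #5, #6, #7: step 4 already fails, because #4 r() → 5 cannot occur there
take #1, #2, #3, #4, #5, #7, #6: step 4 already fails, because #4 r() → 5 cannot occur there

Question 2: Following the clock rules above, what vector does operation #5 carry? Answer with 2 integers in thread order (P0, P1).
(0, 3)

invoked at 1, #1 has no predecessors; its own P1 bump gives (0, 1)
invoked at 3, #2 has no predecessors; its own P0 bump gives (1, 0)
#3, invoked 5, takes VC(#1)=(0, 1) under max, adds 1 for P1 → (0, 2)
#4, invoked 6, takes VC(#2)=(1, 0) under max, adds 1 for P0 → (2, 0)
#5, invoked 9, takes VC(#3)=(0, 2) under max, adds 1 for P1 → (0, 3)
#6, invoked 11, takes VC(#4)=(2, 0) under max, adds 1 for P0 → (3, 0)
#7, invoked 12, takes VC(#5)=(0, 3) under max, adds 1 for P1 → (0, 4)
target: VC(#5) = (0, 3)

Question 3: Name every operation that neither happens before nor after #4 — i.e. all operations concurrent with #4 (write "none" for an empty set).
#3

concurrent with #4 ([6,8]): every op whose interval crosses 6..8
#1 [1,2]: before
#2 [3,4]: before
#3 [5,7]: concurrent
#5 [9,10]: after
#6 [11,13]: after
#7 [12,14]: after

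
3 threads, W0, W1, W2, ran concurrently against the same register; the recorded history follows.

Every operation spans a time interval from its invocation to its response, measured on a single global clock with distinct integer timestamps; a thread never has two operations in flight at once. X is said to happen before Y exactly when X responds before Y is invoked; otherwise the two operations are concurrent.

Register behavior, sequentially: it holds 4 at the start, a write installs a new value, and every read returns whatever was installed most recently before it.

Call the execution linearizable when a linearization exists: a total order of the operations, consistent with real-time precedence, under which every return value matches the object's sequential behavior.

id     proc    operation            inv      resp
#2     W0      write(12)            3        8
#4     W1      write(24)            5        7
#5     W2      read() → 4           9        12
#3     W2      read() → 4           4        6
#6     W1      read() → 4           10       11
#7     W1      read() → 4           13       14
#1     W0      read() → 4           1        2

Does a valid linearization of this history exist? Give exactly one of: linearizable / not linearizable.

not linearizable

prefix check: 1..10 passes, 1..11 fails once #6's time-11 response joins
6 orders of the 5 completed register ops respect real time; none is legal
including or dropping the 1 pending operation (#5) in any combination fails
for example #1, #2, #3, #4, #6 (pending dropped) fails at step 3: #3 read() → 4 is not legal there
for example #1, #2, #4, #3, #6 (pending dropped) fails at step 4: #3 read() → 4 is not legal there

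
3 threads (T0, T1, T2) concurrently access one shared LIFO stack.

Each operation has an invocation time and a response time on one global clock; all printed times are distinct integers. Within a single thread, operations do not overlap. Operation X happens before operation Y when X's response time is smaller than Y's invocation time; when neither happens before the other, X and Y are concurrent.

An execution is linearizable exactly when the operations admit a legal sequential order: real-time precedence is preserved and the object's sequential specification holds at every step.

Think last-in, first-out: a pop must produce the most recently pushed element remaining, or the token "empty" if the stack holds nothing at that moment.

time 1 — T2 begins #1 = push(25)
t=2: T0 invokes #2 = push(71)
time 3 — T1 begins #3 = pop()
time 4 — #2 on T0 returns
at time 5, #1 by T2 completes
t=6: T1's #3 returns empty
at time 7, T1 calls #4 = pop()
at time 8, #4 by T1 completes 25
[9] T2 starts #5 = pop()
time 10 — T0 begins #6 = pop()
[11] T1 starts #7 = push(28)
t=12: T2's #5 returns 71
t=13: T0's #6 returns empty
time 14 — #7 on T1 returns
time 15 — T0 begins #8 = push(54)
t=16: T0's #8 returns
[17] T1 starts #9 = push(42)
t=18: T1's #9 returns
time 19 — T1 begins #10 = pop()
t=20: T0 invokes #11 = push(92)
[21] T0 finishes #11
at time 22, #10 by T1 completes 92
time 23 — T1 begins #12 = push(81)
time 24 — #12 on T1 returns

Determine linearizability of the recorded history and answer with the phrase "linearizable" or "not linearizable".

witness order: #3, #2, #1, #4, #5, #6, #7, #8, #9, #11, #10, #12
after step 1 (#3 pop() → empty): stack <>
after step 2 (#2 push(71)): stack <71>
after step 3 (#1 push(25)): stack <71,25>
after step 4 (#4 pop() → 25): stack <71>
after step 5 (#5 pop() → 71): stack <>
after step 6 (#6 pop() → empty): stack <>
after step 7 (#7 push(28)): stack <28>
after step 8 (#8 push(54)): stack <28,54>
after step 9 (#9 push(42)): stack <28,54,42>
after step 10 (#11 push(92)): stack <28,54,42,92>
after step 11 (#10 pop() → 92): stack <28,54,42>
after step 12 (#12 push(81)): stack <28,54,42,81>

linearizable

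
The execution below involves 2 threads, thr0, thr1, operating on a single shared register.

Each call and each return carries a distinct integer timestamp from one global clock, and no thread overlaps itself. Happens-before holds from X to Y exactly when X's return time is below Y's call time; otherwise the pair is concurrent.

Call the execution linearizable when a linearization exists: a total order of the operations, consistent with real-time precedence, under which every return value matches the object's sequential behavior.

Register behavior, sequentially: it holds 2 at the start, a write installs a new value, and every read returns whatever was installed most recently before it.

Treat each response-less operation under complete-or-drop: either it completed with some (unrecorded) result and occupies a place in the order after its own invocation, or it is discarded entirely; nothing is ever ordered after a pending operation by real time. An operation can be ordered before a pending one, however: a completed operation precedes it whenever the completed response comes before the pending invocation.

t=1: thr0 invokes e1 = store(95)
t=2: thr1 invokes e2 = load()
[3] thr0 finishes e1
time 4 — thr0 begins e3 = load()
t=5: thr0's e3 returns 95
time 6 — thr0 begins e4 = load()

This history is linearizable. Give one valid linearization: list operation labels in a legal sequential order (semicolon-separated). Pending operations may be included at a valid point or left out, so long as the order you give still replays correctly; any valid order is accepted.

after step 1 (e1 store(95)): value 95
after step 2 (e2 load() (pending, included)): value 95
after step 3 (e3 load() → 95): value 95

e1; e2; e3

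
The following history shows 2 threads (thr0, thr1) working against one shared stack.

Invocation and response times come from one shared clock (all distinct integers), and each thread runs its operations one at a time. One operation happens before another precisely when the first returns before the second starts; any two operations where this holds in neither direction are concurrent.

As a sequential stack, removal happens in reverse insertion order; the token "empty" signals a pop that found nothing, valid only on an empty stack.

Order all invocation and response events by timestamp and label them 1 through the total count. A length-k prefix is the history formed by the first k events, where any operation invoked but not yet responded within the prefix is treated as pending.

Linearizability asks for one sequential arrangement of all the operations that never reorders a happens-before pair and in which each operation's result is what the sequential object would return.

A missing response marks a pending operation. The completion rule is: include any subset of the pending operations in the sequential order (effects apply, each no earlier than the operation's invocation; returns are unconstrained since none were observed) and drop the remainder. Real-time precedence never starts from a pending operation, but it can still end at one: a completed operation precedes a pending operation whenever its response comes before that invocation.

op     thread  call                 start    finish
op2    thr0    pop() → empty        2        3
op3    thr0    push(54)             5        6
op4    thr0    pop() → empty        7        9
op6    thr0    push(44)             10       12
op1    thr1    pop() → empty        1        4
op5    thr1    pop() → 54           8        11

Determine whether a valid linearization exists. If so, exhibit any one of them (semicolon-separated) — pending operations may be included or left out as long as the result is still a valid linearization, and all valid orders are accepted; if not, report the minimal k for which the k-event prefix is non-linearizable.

1. op1 pop() → empty, leaving stack <>
2. op2 pop() → empty, leaving stack <>
3. op3 push(54), leaving stack <54>
4. op5 pop() → 54, leaving stack <>
5. op4 pop() → empty, leaving stack <>
6. op6 push(44), leaving stack <44>

linearizable — witness: op1; op2; op3; op5; op4; op6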